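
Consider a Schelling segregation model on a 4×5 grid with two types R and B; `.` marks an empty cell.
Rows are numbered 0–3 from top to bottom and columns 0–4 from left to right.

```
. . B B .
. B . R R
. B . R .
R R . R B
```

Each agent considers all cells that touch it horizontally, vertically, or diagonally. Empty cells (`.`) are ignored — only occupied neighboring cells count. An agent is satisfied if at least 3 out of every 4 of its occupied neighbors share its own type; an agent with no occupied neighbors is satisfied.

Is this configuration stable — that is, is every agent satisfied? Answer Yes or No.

(0,2)B 2/3 unhappy
(0,3)B 1/3 unhappy
(1,1)B 2/2 ok
(1,3)R 2/4 unhappy
(1,4)R 2/3 unhappy
(2,1)B 1/3 unhappy
(2,3)R 3/4 ok
(3,0)R 1/2 unhappy
(3,1)R 1/2 unhappy
(3,3)R 1/2 unhappy
(3,4)B 0/2 unhappy
For instance (0,2) has only 2/3 same-type neighbors, below 3/4.

No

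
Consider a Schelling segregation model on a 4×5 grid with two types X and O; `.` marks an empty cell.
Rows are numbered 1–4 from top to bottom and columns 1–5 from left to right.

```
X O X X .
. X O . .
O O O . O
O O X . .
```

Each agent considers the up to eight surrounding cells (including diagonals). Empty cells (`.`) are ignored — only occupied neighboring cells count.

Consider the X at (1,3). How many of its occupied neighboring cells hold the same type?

Occupied neighbors of (1,3): (1,2)=O, (1,4)=X, (2,2)=X, (2,3)=O.
Same type (X): 2 of 4.

2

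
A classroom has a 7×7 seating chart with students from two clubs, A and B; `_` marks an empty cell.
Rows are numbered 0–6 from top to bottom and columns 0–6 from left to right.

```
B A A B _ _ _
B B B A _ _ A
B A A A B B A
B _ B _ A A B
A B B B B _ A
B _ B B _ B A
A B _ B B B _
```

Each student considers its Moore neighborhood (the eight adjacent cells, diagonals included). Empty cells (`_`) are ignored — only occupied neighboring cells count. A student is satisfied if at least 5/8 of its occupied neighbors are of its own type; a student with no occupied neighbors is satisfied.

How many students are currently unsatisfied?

(0,0)B 2/3 ok
(0,1)A 1/5 unhappy
(0,2)A 2/5 unhappy
(0,3)B 1/3 unhappy
(1,0)B 3/5 unhappy
(1,1)B 4/8 unhappy
(1,2)B 2/8 unhappy
(1,3)A 3/6 unhappy
(1,6)A 1/2 unhappy
(2,0)B 3/4 ok
(2,1)A 1/7 unhappy
(2,2)A 3/6 unhappy
(2,3)A 3/6 unhappy
(2,4)B 1/5 unhappy
(2,5)B 2/6 unhappy
(2,6)A 2/4 unhappy
(3,0)B 2/4 unhappy
(3,2)B 3/6 unhappy
(3,4)A 2/6 unhappy
(3,5)A 3/7 unhappy
(3,6)B 1/4 unhappy
(4,0)A 0/3 unhappy
(4,1)B 5/6 ok
(4,2)B 5/5 ok
(4,3)B 5/6 ok
(4,4)B 3/5 unhappy
(4,6)A 2/4 unhappy
(5,0)B 2/4 unhappy
(5,2)B 6/6 ok
(5,3)B 6/6 ok
(5,5)B 3/5 unhappy
(5,6)A 1/3 unhappy
(6,0)A 0/2 unhappy
(6,1)B 2/3 ok
(6,3)B 3/3 ok
(6,4)B 4/4 ok
(6,5)B 2/3 ok
Unsatisfied: (0,1), (0,2), (0,3), (1,0), (1,1), (1,2), (1,3), (1,6), (2,1), (2,2), (2,3), (2,4), (2,5), (2,6), (3,0), (3,2), (3,4), (3,5), (3,6), (4,0), (4,4), (4,6), (5,0), (5,5), (5,6), (6,0) — 26 in total.

26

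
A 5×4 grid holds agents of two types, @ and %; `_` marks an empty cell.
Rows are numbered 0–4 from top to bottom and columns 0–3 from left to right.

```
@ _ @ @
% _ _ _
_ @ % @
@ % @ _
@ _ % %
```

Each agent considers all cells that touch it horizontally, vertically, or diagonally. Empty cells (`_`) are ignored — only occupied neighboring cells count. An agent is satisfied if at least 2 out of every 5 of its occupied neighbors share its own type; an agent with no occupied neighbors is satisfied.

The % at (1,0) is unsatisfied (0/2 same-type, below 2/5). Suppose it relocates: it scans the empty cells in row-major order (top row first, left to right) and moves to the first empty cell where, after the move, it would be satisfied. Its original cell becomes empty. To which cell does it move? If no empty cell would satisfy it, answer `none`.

(3,3)

Vacating (1,0). Empty cells in order:
  (0,1): 0/2 same-type → still unsatisfied.
  (1,1): 1/4 same-type → still unsatisfied.
  (1,2): 1/5 same-type → still unsatisfied.
  (1,3): 1/4 same-type → still unsatisfied.
  (2,0): 1/3 same-type → still unsatisfied.
  (3,3): 3/5 same-type → satisfied — stop here.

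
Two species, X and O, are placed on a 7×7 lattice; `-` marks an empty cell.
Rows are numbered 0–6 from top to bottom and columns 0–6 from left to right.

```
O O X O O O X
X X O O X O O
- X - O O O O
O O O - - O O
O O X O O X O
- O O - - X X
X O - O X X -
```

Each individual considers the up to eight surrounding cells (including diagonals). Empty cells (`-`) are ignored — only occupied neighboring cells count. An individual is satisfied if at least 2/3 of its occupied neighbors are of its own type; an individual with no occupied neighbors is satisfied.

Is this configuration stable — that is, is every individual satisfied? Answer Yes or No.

No

Row 0: (0,0)O 1/3 unhappy · (0,1)O 2/5 unhappy · (0,2)X 1/5 unhappy · (0,3)O 3/5 unhappy · (0,4)O 4/5 ok · (0,5)O 3/5 unhappy · (0,6)X 0/3 unhappy
Row 1: (1,0)X 2/4 unhappy · (1,1)X 3/6 unhappy · (1,2)O 4/7 unhappy · (1,3)O 5/7 ok · (1,4)X 0/8 unhappy · (1,5)O 6/8 ok · (1,6)O 4/5 ok
Row 2: (2,1)X 2/6 unhappy · (2,3)O 4/5 ok · (2,4)O 5/6 ok · (2,5)O 6/7 ok · (2,6)O 5/5 ok
Row 3: (3,0)O 3/4 ok · (3,1)O 4/6 ok · (3,2)O 4/6 ok · (3,5)O 6/7 ok · (3,6)O 4/5 ok
Row 4: (4,0)O 4/4 ok · (4,1)O 6/7 ok · (4,2)X 0/6 unhappy · (4,3)O 3/4 ok · (4,4)O 2/4 unhappy · (4,5)X 2/6 unhappy · (4,6)O 2/5 unhappy
Row 5: (5,1)O 4/6 ok · (5,2)O 5/6 ok · (5,5)X 4/6 ok · (5,6)X 3/4 ok
Row 6: (6,0)X 0/2 unhappy · (6,1)O 2/3 ok · (6,3)O 1/2 unhappy · (6,4)X 2/3 ok · (6,5)X 3/3 ok
For instance (0,0) has only 1/3 same-type neighbors, below 2/3.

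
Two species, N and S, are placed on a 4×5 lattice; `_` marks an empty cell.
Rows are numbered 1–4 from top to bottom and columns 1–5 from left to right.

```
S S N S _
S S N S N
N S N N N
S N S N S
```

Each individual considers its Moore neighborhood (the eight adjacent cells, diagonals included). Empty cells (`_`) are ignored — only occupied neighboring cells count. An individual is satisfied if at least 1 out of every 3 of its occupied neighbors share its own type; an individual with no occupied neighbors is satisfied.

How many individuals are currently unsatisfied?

Row 1: (1,1)S 3/3 ok · (1,2)S 3/5 ok · (1,3)N 1/5 unhappy · (1,4)S 1/4 unhappy
Row 2: (2,1)S 4/5 ok · (2,2)S 4/8 ok · (2,3)N 3/8 ok · (2,4)S 1/7 unhappy · (2,5)N 2/4 ok
Row 3: (3,1)N 1/5 unhappy · (3,2)S 4/8 ok · (3,3)N 4/8 ok · (3,4)N 5/8 ok · (3,5)N 3/5 ok
Row 4: (4,1)S 1/3 ok · (4,2)N 2/5 ok · (4,3)S 1/5 unhappy · (4,4)N 3/5 ok · (4,5)S 0/3 unhappy
Unsatisfied: (1,3), (1,4), (2,4), (3,1), (4,3), (4,5) — 6 in total.

6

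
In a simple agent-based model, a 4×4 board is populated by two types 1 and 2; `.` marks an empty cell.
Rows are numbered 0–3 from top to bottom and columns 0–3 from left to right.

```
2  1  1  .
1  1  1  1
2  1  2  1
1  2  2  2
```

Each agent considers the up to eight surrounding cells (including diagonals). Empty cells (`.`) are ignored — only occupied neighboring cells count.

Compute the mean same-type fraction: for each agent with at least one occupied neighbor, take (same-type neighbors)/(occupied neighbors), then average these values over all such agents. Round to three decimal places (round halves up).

0.554

(0,0)2 0/3
(0,1)1 4/5
(0,2)1 4/4
(1,0)1 3/5
(1,1)1 5/8
(1,2)1 6/7
(1,3)1 3/4
(2,0)2 1/5
(2,1)1 4/8
(2,2)2 3/8
(2,3)1 2/5
(3,0)1 1/3
(3,1)2 3/5
(3,2)2 3/5
(3,3)2 2/3
Sum over 15 agents: 0/3 + 4/5 + 4/4 + 3/5 + 5/8 + 6/7 + 3/4 + 1/5 + 4/8 + 3/8 + 2/5 + 1/3 + 3/5 + 3/5 + 2/3 = 1163/140; mean = 1163/140 ÷ 15 = 1163/2100 = 0.553809… → 0.554.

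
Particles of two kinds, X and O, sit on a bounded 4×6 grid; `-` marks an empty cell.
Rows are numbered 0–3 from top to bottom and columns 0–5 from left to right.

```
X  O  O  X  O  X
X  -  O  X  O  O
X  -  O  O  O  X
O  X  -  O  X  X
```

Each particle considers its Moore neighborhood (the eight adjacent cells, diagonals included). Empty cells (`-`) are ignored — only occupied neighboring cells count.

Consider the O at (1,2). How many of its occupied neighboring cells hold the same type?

Occupied neighbors of (1,2): (0,1)=O, (0,2)=O, (0,3)=X, (1,3)=X, (2,2)=O, (2,3)=O.
Same type (O): 4 of 6.

4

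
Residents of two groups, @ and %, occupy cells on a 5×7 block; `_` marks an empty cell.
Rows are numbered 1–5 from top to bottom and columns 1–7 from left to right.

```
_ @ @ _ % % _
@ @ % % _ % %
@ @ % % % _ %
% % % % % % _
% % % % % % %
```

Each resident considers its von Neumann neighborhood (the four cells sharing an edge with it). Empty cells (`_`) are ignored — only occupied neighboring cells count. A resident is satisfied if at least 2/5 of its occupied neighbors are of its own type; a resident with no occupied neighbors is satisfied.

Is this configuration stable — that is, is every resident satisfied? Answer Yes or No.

(1,2)@ 2/2 ok
(1,3)@ 1/2 ok
(1,5)% 1/1 ok
(1,6)% 2/2 ok
(2,1)@ 2/2 ok
(2,2)@ 3/4 ok
(2,3)% 2/4 ok
(2,4)% 2/2 ok
(2,6)% 2/2 ok
(2,7)% 2/2 ok
(3,1)@ 2/3 ok
(3,2)@ 2/4 ok
(3,3)% 3/4 ok
(3,4)% 4/4 ok
(3,5)% 2/2 ok
(3,7)% 1/1 ok
(4,1)% 2/3 ok
(4,2)% 3/4 ok
(4,3)% 4/4 ok
(4,4)% 4/4 ok
(4,5)% 4/4 ok
(4,6)% 2/2 ok
(5,1)% 2/2 ok
(5,2)% 3/3 ok
(5,3)% 3/3 ok
(5,4)% 3/3 ok
(5,5)% 3/3 ok
(5,6)% 3/3 ok
(5,7)% 1/1 ok
All meet the threshold, so the configuration is stable.

Yes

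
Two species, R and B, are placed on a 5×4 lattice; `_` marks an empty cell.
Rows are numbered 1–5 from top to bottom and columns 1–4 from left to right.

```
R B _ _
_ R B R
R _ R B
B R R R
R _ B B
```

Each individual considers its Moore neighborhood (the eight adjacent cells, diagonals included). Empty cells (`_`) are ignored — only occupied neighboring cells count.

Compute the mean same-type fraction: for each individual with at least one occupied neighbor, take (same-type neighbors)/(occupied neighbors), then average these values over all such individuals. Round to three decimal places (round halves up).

(1,1)R 1/2
(1,2)B 1/3
(2,2)R 3/5
(2,3)B 2/5
(2,4)R 1/3
(3,1)R 2/3
(3,3)R 5/7
(3,4)B 1/5
(4,1)B 0/3
(4,2)R 4/6
(4,3)R 3/6
(4,4)R 2/5
(5,1)R 1/2
(5,3)B 1/4
(5,4)B 1/3
Sum over 15 individuals: 1/2 + 1/3 + 3/5 + 2/5 + 1/3 + 2/3 + 5/7 + 1/5 + 0/3 + 4/6 + 3/6 + 2/5 + 1/2 + 1/4 + 1/3 = 2687/420; mean = 2687/420 ÷ 15 = 2687/6300 = 0.426507… → 0.427.

0.427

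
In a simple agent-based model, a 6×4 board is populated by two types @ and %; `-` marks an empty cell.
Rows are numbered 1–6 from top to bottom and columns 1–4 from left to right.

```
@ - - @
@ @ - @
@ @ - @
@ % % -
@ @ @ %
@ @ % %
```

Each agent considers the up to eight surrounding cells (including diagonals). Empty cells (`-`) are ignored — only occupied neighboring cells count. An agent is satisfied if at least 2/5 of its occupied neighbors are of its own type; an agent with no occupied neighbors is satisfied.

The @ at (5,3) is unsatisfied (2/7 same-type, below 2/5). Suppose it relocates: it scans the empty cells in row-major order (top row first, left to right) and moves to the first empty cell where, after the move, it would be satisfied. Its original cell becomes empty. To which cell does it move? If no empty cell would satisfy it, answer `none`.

Vacating (5,3). Empty cells in order:
  (1,2): 3/3 same-type → satisfied — stop here.

(1,2)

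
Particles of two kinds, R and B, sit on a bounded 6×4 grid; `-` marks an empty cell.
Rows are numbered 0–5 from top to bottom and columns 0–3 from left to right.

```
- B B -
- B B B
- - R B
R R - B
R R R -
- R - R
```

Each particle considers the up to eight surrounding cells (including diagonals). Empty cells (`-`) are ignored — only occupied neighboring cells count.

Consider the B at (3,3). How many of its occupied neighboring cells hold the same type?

Occupied neighbors of (3,3): (2,2)=R, (2,3)=B, (4,2)=R.
Same type (B): 1 of 3.

1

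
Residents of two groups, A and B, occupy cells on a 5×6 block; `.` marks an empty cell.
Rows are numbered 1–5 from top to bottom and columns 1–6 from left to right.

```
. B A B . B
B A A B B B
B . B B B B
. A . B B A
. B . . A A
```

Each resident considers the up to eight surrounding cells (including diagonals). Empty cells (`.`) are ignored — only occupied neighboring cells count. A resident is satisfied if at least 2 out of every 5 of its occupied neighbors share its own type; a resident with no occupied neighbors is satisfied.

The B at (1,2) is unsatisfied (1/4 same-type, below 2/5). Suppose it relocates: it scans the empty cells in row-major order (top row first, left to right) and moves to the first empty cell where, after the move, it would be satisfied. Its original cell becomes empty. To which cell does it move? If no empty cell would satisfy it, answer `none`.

(1,1)

Vacating (1,2). Empty cells in order:
  (1,1): 1/2 same-type → satisfied — stop here.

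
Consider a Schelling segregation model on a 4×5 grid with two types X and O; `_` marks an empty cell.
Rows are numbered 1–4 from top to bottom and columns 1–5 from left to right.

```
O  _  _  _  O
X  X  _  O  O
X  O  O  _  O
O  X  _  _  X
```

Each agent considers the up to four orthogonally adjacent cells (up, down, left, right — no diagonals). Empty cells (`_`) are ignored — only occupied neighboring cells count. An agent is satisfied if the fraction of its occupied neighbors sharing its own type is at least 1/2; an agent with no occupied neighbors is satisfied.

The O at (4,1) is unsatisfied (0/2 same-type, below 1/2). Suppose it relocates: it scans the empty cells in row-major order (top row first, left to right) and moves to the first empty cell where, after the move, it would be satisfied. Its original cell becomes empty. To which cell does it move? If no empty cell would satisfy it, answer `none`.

(1,2)

Vacating (4,1). Empty cells in order:
  (1,2): 1/2 same-type → satisfied — stop here.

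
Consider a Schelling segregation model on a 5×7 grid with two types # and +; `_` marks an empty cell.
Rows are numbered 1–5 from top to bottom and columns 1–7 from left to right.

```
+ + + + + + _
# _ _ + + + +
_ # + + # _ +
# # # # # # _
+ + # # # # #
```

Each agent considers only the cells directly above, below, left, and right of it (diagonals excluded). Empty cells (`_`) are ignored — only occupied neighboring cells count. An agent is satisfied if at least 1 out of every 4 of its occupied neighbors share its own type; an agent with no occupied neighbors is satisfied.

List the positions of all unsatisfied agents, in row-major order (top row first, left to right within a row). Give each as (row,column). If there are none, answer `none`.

(2,1)

Row 1: (1,1)+ 1/2 ok · (1,2)+ 2/2 ok · (1,3)+ 2/2 ok · (1,4)+ 3/3 ok · (1,5)+ 3/3 ok · (1,6)+ 2/2 ok
Row 2: (2,1)# 0/1 unhappy · (2,4)+ 3/3 ok · (2,5)+ 3/4 ok · (2,6)+ 3/3 ok · (2,7)+ 2/2 ok
Row 3: (3,2)# 1/2 ok · (3,3)+ 1/3 ok · (3,4)+ 2/4 ok · (3,5)# 1/3 ok · (3,7)+ 1/1 ok
Row 4: (4,1)# 1/2 ok · (4,2)# 3/4 ok · (4,3)# 3/4 ok · (4,4)# 3/4 ok · (4,5)# 4/4 ok · (4,6)# 2/2 ok
Row 5: (5,1)+ 1/2 ok · (5,2)+ 1/3 ok · (5,3)# 2/3 ok · (5,4)# 3/3 ok · (5,5)# 3/3 ok · (5,6)# 3/3 ok · (5,7)# 1/1 ok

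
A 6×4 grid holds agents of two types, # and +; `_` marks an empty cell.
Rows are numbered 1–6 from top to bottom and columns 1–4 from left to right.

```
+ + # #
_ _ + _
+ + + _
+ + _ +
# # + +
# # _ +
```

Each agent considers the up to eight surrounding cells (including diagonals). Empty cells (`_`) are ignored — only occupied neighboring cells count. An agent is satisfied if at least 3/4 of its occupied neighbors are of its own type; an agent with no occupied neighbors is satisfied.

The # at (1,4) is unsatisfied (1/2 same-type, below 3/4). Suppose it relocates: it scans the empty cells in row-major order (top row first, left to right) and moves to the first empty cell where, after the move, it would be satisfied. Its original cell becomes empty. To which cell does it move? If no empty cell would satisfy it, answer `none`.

Vacating (1,4). Empty cells in order:
  (2,1): 0/4 same-type → still unsatisfied.
  (2,2): 1/7 same-type → still unsatisfied.
  (2,4): 1/3 same-type → still unsatisfied.
  (3,4): 0/3 same-type → still unsatisfied.
  (4,3): 1/7 same-type → still unsatisfied.
  (6,3): 2/5 same-type → still unsatisfied.

none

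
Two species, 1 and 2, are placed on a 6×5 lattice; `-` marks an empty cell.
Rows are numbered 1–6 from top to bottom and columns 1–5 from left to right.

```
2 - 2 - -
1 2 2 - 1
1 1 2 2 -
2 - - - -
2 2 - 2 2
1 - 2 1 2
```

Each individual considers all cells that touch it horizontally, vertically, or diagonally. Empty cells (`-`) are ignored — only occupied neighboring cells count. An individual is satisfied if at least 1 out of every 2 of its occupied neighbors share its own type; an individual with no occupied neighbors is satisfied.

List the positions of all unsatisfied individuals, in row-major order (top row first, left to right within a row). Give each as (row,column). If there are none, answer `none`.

(1,1)2 1/2 ✓
(1,3)2 2/2 ✓
(2,1)1 2/4 ✓
(2,2)2 4/7 ✓
(2,3)2 4/5 ✓
(2,5)1 0/1 ✗
(3,1)1 2/4 ✓
(3,2)1 2/6 ✗
(3,3)2 3/4 ✓
(3,4)2 2/3 ✓
(4,1)2 2/4 ✓
(5,1)2 2/3 ✓
(5,2)2 3/4 ✓
(5,4)2 3/4 ✓
(5,5)2 2/3 ✓
(6,1)1 0/2 ✗
(6,3)2 2/3 ✓
(6,4)1 0/4 ✗
(6,5)2 2/3 ✓

(2,5), (3,2), (6,1), (6,4)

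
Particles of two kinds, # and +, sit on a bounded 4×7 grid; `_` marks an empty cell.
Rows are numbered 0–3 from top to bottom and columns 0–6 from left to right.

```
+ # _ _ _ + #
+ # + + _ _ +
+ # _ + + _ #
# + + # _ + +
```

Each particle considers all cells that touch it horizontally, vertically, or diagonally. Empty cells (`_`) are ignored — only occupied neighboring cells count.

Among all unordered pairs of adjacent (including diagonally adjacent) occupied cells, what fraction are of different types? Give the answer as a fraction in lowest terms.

Scan each occupied cell's neighbors to the right and below (and the two forward diagonals) so each pair is counted once.
Row 0: +(0,0)–#(0,1)≠ +(0,0)–+(1,0)= +(0,0)–#(1,1)≠ #(0,1)–#(1,1)= #(0,1)–+(1,2)≠ #(0,1)–+(1,0)≠ +(0,5)–#(0,6)≠ +(0,5)–+(1,6)= #(0,6)–+(1,6)≠  → 6/9 unlike.
Row 1: +(1,0)–#(1,1)≠ +(1,0)–+(2,0)= +(1,0)–#(2,1)≠ #(1,1)–+(1,2)≠ #(1,1)–#(2,1)= #(1,1)–+(2,0)≠ +(1,2)–+(1,3)= +(1,2)–+(2,3)= +(1,2)–#(2,1)≠ +(1,3)–+(2,3)= +(1,3)–+(2,4)= +(1,6)–#(2,6)≠  → 6/12 unlike.
Row 2: +(2,0)–#(2,1)≠ +(2,0)–#(3,0)≠ +(2,0)–+(3,1)= #(2,1)–+(3,1)≠ #(2,1)–+(3,2)≠ #(2,1)–#(3,0)= +(2,3)–+(2,4)= +(2,3)–#(3,3)≠ +(2,3)–+(3,2)= +(2,4)–+(3,5)= +(2,4)–#(3,3)≠ #(2,6)–+(3,6)≠ #(2,6)–+(3,5)≠  → 8/13 unlike.
Row 3: #(3,0)–+(3,1)≠ +(3,1)–+(3,2)= +(3,2)–#(3,3)≠ +(3,5)–+(3,6)=  → 2/4 unlike.
Total adjacent occupied pairs: 38; unlike-type pairs: 22.
22/38 reduces to 11/19.

11/19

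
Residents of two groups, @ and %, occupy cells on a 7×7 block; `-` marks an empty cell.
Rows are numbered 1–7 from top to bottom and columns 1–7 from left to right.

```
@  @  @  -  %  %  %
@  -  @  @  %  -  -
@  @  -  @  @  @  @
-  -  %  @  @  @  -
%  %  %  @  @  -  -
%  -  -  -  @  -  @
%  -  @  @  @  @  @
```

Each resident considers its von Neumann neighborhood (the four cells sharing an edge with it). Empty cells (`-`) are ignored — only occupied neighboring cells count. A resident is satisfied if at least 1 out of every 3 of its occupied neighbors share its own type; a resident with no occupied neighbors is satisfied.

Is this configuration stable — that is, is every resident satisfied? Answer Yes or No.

Row 1: (1,1)@ 2/2 ok · (1,2)@ 2/2 ok · (1,3)@ 2/2 ok · (1,5)% 2/2 ok · (1,6)% 2/2 ok · (1,7)% 1/1 ok
Row 2: (2,1)@ 2/2 ok · (2,3)@ 2/2 ok · (2,4)@ 2/3 ok · (2,5)% 1/3 ok
Row 3: (3,1)@ 2/2 ok · (3,2)@ 1/1 ok · (3,4)@ 3/3 ok · (3,5)@ 3/4 ok · (3,6)@ 3/3 ok · (3,7)@ 1/1 ok
Row 4: (4,3)% 1/2 ok · (4,4)@ 3/4 ok · (4,5)@ 4/4 ok · (4,6)@ 2/2 ok
Row 5: (5,1)% 2/2 ok · (5,2)% 2/2 ok · (5,3)% 2/3 ok · (5,4)@ 2/3 ok · (5,5)@ 3/3 ok
Row 6: (6,1)% 2/2 ok · (6,5)@ 2/2 ok · (6,7)@ 1/1 ok
Row 7: (7,1)% 1/1 ok · (7,3)@ 1/1 ok · (7,4)@ 2/2 ok · (7,5)@ 3/3 ok · (7,6)@ 2/2 ok · (7,7)@ 2/2 ok
All meet the threshold, so the configuration is stable.

Yes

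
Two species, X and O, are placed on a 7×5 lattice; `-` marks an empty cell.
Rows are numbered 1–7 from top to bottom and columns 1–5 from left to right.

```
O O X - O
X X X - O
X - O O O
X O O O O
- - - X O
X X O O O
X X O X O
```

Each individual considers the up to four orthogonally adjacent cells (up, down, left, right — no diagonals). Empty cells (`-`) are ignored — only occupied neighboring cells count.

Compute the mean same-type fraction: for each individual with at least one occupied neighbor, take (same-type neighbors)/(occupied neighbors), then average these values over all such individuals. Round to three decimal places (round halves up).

0.681

(1,1)O 1/2
(1,2)O 1/3
(1,3)X 1/2
(1,5)O 1/1
(2,1)X 2/3
(2,2)X 2/3
(2,3)X 2/3
(2,5)O 2/2
(3,1)X 2/2
(3,3)O 2/3
(3,4)O 3/3
(3,5)O 3/3
(4,1)X 1/2
(4,2)O 1/2
(4,3)O 3/3
(4,4)O 3/4
(4,5)O 3/3
(5,4)X 0/3
(5,5)O 2/3
(6,1)X 2/2
(6,2)X 2/3
(6,3)O 2/3
(6,4)O 2/4
(6,5)O 3/3
(7,1)X 2/2
(7,2)X 2/3
(7,3)O 1/3
(7,4)X 0/3
(7,5)O 1/2
Sum over 29 individuals: 1/2 + 1/3 + 1/2 + 1/1 + 2/3 + 2/3 + 2/3 + 2/2 + 2/2 + 2/3 + 3/3 + 3/3 + 1/2 + 1/2 + 3/3 + 3/4 + 3/3 + 0/3 + 2/3 + 2/2 + 2/3 + 2/3 + 2/4 + 3/3 + 2/2 + 2/3 + 1/3 + 0/3 + 1/2 = 79/4; mean = 79/4 ÷ 29 = 79/116 = 0.681034… → 0.681.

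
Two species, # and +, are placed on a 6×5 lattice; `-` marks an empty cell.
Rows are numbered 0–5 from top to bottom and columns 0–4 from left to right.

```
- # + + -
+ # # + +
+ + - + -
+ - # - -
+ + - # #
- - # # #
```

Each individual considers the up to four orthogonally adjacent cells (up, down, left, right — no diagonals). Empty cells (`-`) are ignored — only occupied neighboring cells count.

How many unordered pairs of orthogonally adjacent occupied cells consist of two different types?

Scan each occupied cell's neighbors to the right and below so each pair is counted once.
Row 0: #(0,1)–+(0,2)≠ #(0,1)–#(1,1)= +(0,2)–+(0,3)= +(0,2)–#(1,2)≠ +(0,3)–+(1,3)=  → 2/5 unlike.
Row 1: +(1,0)–#(1,1)≠ +(1,0)–+(2,0)= #(1,1)–#(1,2)= #(1,1)–+(2,1)≠ #(1,2)–+(1,3)≠ +(1,3)–+(1,4)= +(1,3)–+(2,3)=  → 3/7 unlike.
Row 2: +(2,0)–+(2,1)= +(2,0)–+(3,0)=  → 0/2 unlike.
Row 3: +(3,0)–+(4,0)=  → 0/1 unlike.
Row 4: +(4,0)–+(4,1)= #(4,3)–#(4,4)= #(4,3)–#(5,3)= #(4,4)–#(5,4)=  → 0/4 unlike.
Row 5: #(5,2)–#(5,3)= #(5,3)–#(5,4)=  → 0/2 unlike.
Total adjacent occupied pairs: 21; unlike-type pairs: 5.

5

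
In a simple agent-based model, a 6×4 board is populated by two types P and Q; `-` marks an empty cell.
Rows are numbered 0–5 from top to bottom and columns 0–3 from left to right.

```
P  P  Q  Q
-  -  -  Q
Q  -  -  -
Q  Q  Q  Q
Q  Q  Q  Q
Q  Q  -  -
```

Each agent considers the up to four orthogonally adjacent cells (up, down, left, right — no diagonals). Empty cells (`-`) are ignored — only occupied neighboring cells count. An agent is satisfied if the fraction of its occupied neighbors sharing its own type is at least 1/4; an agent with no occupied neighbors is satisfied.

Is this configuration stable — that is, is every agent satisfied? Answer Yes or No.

(0,0)P 1/1 ok
(0,1)P 1/2 ok
(0,2)Q 1/2 ok
(0,3)Q 2/2 ok
(1,3)Q 1/1 ok
(2,0)Q 1/1 ok
(3,0)Q 3/3 ok
(3,1)Q 3/3 ok
(3,2)Q 3/3 ok
(3,3)Q 2/2 ok
(4,0)Q 3/3 ok
(4,1)Q 4/4 ok
(4,2)Q 3/3 ok
(4,3)Q 2/2 ok
(5,0)Q 2/2 ok
(5,1)Q 2/2 ok
All meet the threshold, so the configuration is stable.

Yes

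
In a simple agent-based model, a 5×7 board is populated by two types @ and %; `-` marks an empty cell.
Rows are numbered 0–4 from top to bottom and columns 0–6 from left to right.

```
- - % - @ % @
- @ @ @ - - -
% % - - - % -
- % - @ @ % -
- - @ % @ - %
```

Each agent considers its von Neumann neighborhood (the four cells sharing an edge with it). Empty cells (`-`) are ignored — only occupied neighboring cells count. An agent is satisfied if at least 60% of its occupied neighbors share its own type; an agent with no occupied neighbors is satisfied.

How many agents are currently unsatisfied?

10

(0,2)% 0/1 not
(0,4)@ 0/1 not
(0,5)% 0/2 not
(0,6)@ 0/1 not
(1,1)@ 1/2 not
(1,2)@ 2/3 satisfied
(1,3)@ 1/1 satisfied
(2,0)% 1/1 satisfied
(2,1)% 2/3 satisfied
(2,5)% 1/1 satisfied
(3,1)% 1/1 satisfied
(3,3)@ 1/2 not
(3,4)@ 2/3 satisfied
(3,5)% 1/2 not
(4,2)@ 0/1 not
(4,3)% 0/3 not
(4,4)@ 1/2 not
(4,6)% 0/0 satisfied
Unsatisfied: (0,2), (0,4), (0,5), (0,6), (1,1), (3,3), (3,5), (4,2), (4,3), (4,4) — 10 in total.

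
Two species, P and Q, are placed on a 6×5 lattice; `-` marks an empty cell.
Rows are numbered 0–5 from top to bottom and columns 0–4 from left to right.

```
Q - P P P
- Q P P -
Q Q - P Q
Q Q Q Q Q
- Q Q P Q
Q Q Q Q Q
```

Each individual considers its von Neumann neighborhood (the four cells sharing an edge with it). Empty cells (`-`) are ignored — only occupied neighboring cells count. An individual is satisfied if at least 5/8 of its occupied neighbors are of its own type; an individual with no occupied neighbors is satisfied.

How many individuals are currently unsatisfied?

Row 0: (0,0)Q 0/0 ✓ · (0,2)P 2/2 ✓ · (0,3)P 3/3 ✓ · (0,4)P 1/1 ✓
Row 1: (1,1)Q 1/2 ✗ · (1,2)P 2/3 ✓ · (1,3)P 3/3 ✓
Row 2: (2,0)Q 2/2 ✓ · (2,1)Q 3/3 ✓ · (2,3)P 1/3 ✗ · (2,4)Q 1/2 ✗
Row 3: (3,0)Q 2/2 ✓ · (3,1)Q 4/4 ✓ · (3,2)Q 3/3 ✓ · (3,3)Q 2/4 ✗ · (3,4)Q 3/3 ✓
Row 4: (4,1)Q 3/3 ✓ · (4,2)Q 3/4 ✓ · (4,3)P 0/4 ✗ · (4,4)Q 2/3 ✓
Row 5: (5,0)Q 1/1 ✓ · (5,1)Q 3/3 ✓ · (5,2)Q 3/3 ✓ · (5,3)Q 2/3 ✓ · (5,4)Q 2/2 ✓
Unsatisfied: (1,1), (2,3), (2,4), (3,3), (4,3) — 5 in total.

5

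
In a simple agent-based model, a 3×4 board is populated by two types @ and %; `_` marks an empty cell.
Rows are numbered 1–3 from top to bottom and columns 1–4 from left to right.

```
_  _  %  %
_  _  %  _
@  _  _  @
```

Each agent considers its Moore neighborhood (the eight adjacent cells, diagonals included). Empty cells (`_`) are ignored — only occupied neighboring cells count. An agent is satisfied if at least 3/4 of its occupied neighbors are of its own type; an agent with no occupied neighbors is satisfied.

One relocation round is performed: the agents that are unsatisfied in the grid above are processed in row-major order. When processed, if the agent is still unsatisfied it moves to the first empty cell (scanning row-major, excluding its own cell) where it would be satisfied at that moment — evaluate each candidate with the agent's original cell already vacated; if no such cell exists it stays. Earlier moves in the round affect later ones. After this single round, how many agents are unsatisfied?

0

Initially unsatisfied (in order): (2,3), (3,4).
  (2,3) → (1,1).
  (3,4): now satisfied by earlier moves; stays.
Resulting grid:
% _ % %
_ _ _ _
@ _ _ @
All satisfied now.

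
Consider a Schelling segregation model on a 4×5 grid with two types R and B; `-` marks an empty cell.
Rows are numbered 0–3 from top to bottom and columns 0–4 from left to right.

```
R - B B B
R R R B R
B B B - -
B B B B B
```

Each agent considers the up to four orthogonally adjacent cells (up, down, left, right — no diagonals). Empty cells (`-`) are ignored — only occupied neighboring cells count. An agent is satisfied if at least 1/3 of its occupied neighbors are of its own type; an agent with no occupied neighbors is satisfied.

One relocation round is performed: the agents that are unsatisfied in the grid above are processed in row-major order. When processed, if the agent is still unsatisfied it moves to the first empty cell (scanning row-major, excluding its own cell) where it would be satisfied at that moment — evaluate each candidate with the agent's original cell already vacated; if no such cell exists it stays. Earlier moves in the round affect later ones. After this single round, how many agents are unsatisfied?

Initially unsatisfied (in order): (1,2), (1,4).
  (1,2) → (0,1).
  (1,4): no empty cell satisfies it; stays.
Resulting grid:
R R B B B
R R - B R
B B B - -
B B B B B
Unsatisfied now: (1,4).

1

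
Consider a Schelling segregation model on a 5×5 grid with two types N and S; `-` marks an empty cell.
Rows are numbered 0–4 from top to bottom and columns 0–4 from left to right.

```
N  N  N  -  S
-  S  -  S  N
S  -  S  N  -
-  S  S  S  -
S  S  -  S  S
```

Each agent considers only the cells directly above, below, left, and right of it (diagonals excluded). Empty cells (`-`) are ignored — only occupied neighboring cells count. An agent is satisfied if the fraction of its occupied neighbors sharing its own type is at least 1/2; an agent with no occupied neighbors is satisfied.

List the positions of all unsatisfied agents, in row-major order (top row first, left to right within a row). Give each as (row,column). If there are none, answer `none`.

(0,0)N 1/1 ✓
(0,1)N 2/3 ✓
(0,2)N 1/1 ✓
(0,4)S 0/1 ✗
(1,1)S 0/1 ✗
(1,3)S 0/2 ✗
(1,4)N 0/2 ✗
(2,0)S 0/0 ✓
(2,2)S 1/2 ✓
(2,3)N 0/3 ✗
(3,1)S 2/2 ✓
(3,2)S 3/3 ✓
(3,3)S 2/3 ✓
(4,0)S 1/1 ✓
(4,1)S 2/2 ✓
(4,3)S 2/2 ✓
(4,4)S 1/1 ✓

(0,4), (1,1), (1,3), (1,4), (2,3)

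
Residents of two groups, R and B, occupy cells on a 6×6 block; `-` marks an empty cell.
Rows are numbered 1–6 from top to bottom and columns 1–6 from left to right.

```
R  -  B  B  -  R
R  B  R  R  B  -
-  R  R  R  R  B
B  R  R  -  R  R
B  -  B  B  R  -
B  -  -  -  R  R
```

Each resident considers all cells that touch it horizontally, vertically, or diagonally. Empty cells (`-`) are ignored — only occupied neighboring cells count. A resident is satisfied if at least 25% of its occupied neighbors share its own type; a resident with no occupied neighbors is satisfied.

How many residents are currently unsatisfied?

(1,1)R 1/2 ok
(1,3)B 2/4 ok
(1,4)B 2/4 ok
(1,6)R 0/1 unhappy
(2,1)R 2/3 ok
(2,2)B 1/6 unhappy
(2,3)R 4/7 ok
(2,4)R 4/7 ok
(2,5)B 2/6 ok
(3,2)R 5/7 ok
(3,3)R 6/7 ok
(3,4)R 6/7 ok
(3,5)R 4/6 ok
(3,6)B 1/4 ok
(4,1)B 1/3 ok
(4,2)R 3/6 ok
(4,3)R 4/6 ok
(4,5)R 4/6 ok
(4,6)R 3/4 ok
(5,1)B 2/3 ok
(5,3)B 1/3 ok
(5,4)B 1/5 unhappy
(5,5)R 4/5 ok
(6,1)B 1/1 ok
(6,5)R 2/3 ok
(6,6)R 2/2 ok
Unsatisfied: (1,6), (2,2), (5,4) — 3 in total.

3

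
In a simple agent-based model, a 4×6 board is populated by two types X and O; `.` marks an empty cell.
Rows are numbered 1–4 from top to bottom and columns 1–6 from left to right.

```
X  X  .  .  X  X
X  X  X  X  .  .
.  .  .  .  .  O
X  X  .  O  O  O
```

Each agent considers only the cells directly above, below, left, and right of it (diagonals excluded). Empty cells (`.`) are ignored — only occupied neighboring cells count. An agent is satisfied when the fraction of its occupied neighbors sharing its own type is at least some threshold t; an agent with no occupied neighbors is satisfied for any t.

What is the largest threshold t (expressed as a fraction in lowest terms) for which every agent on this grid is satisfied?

1/1

Row 1: (1,1)X 2/2 · (1,2)X 2/2 · (1,5)X 1/1 · (1,6)X 1/1
Row 2: (2,1)X 2/2 · (2,2)X 3/3 · (2,3)X 2/2 · (2,4)X 1/1
Row 3: (3,6)O 1/1
Row 4: (4,1)X 1/1 · (4,2)X 1/1 · (4,4)O 1/1 · (4,5)O 2/2 · (4,6)O 2/2
The smallest same-type fraction is 2/2 at (1,1), which reduces to 1/1. Any threshold above that leaves this agent unsatisfied.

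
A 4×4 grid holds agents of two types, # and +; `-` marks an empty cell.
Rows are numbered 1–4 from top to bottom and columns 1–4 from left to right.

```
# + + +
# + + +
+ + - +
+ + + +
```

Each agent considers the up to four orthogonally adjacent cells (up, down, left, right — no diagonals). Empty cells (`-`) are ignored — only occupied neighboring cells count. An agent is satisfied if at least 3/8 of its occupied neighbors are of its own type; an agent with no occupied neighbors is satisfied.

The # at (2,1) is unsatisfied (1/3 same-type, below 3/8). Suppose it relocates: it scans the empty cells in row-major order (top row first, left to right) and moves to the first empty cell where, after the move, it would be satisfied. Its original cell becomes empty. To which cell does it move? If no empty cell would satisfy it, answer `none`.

none

Vacating (2,1). Empty cells in order:
  (3,3): 0/4 same-type → still unsatisfied.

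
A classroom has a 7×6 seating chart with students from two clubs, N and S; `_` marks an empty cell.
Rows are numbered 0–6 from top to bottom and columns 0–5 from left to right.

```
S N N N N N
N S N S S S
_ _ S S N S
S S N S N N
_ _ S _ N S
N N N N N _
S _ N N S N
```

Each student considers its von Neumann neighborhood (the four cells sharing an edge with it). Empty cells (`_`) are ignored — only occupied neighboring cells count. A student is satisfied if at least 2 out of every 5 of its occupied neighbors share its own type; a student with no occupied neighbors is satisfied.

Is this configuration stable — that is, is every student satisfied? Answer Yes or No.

No

(0,0)S 0/2 not
(0,1)N 1/3 not
(0,2)N 3/3 satisfied
(0,3)N 2/3 satisfied
(0,4)N 2/3 satisfied
(0,5)N 1/2 satisfied
(1,0)N 0/2 not
(1,1)S 0/3 not
(1,2)N 1/4 not
(1,3)S 2/4 satisfied
(1,4)S 2/4 satisfied
(1,5)S 2/3 satisfied
(2,2)S 1/3 not
(2,3)S 3/4 satisfied
(2,4)N 1/4 not
(2,5)S 1/3 not
(3,0)S 1/1 satisfied
(3,1)S 1/2 satisfied
(3,2)N 0/4 not
(3,3)S 1/3 not
(3,4)N 3/4 satisfied
(3,5)N 1/3 not
(4,2)S 0/2 not
(4,4)N 2/3 satisfied
(4,5)S 0/2 not
(5,0)N 1/2 satisfied
(5,1)N 2/2 satisfied
(5,2)N 3/4 satisfied
(5,3)N 3/3 satisfied
(5,4)N 2/3 satisfied
(6,0)S 0/1 not
(6,2)N 2/2 satisfied
(6,3)N 2/3 satisfied
(6,4)S 0/3 not
(6,5)N 0/1 not
For instance (0,0) has only 0/2 same-type neighbors, below 2/5.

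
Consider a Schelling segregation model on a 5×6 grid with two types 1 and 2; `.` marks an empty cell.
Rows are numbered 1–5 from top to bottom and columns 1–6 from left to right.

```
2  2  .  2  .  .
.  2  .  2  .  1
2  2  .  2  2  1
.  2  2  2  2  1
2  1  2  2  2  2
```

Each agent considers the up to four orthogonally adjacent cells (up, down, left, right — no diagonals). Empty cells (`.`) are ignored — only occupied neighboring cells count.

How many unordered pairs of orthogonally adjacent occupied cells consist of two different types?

6

Scan each occupied cell's neighbors to the right and below so each pair is counted once.
From row 1: 0 unlike of 3 pairs (running 0/3).
From row 2: 0 unlike of 3 pairs (running 0/6).
From row 3: 1 unlike of 7 pairs (running 1/13).
From row 4: 3 unlike of 9 pairs (running 4/22).
From row 5: 2 unlike of 5 pairs (running 6/27).
Total adjacent occupied pairs: 27; unlike-type pairs: 6.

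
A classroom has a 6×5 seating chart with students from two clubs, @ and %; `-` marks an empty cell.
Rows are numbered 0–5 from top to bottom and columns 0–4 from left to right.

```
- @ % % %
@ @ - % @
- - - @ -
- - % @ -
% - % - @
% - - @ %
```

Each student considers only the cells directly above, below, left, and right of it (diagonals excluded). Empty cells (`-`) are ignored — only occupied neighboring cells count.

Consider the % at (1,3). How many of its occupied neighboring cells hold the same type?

Occupied neighbors of (1,3): (0,3)=%, (2,3)=@, (1,4)=@.
Same type (%): 1 of 3.

1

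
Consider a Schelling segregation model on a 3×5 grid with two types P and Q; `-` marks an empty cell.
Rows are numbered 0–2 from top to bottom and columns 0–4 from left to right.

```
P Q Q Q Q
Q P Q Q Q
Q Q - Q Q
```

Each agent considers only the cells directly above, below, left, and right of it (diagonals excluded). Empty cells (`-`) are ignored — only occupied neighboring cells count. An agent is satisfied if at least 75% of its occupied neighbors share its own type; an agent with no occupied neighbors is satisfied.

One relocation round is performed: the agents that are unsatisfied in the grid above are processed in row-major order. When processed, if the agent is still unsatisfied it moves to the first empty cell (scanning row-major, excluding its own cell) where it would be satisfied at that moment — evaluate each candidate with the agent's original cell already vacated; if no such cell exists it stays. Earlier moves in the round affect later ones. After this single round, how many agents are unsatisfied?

Initially unsatisfied (in order): (0,0), (0,1), (1,0), (1,1), (1,2), (2,1).
  (0,0): no empty cell satisfies it; stays.
  (0,1) → (2,2).
  (1,0): no empty cell satisfies it; stays.
  (1,1): no empty cell satisfies it; stays.
  (1,2): now satisfied by earlier moves; stays.
  (2,1): no empty cell satisfies it; stays.
Resulting grid:
P - Q Q Q
Q P Q Q Q
Q Q Q Q Q
Unsatisfied now: (0,0), (1,0), (1,1), (2,1).

4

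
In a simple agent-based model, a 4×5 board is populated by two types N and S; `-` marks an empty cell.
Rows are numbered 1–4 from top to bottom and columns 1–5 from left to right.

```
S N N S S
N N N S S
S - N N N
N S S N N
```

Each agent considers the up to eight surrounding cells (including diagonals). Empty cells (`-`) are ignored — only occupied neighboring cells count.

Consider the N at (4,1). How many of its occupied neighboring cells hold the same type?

Occupied neighbors of (4,1): (3,1)=S, (4,2)=S.
Same type (N): 0 of 2.

0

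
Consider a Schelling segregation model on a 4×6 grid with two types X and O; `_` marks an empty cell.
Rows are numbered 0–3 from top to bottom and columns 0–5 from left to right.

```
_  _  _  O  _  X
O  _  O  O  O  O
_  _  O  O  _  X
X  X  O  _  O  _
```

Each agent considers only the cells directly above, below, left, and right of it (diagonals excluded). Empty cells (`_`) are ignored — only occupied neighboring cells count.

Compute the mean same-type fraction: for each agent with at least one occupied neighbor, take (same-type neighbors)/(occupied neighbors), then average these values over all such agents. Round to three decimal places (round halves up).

0.694

Row 0: (0,3)O 1/1 · (0,5)X 0/1
Row 1: (1,0)O — no occupied neighbors · (1,2)O 2/2 · (1,3)O 4/4 · (1,4)O 2/2 · (1,5)O 1/3
Row 2: (2,2)O 3/3 · (2,3)O 2/2 · (2,5)X 0/1
Row 3: (3,0)X 1/1 · (3,1)X 1/2 · (3,2)O 1/2 · (3,4)O — no occupied neighbors
Sum over 12 agents: 1/1 + 0/1 + 2/2 + 4/4 + 2/2 + 1/3 + 3/3 + 2/2 + 0/1 + 1/1 + 1/2 + 1/2 = 25/3; mean = 25/3 ÷ 12 = 25/36 = 0.694444… → 0.694.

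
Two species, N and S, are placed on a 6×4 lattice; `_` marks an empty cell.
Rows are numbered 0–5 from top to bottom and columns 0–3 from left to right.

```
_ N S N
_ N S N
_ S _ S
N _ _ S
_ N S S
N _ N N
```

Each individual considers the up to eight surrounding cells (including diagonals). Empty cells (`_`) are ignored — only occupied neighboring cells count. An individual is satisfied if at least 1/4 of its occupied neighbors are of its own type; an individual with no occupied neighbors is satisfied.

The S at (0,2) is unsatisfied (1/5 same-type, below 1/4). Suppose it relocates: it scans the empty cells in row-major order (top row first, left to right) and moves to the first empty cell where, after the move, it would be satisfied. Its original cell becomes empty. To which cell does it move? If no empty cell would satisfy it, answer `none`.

Vacating (0,2). Empty cells in order:
  (0,0): 0/2 same-type → still unsatisfied.
  (1,0): 1/3 same-type → satisfied — stop here.

(1,0)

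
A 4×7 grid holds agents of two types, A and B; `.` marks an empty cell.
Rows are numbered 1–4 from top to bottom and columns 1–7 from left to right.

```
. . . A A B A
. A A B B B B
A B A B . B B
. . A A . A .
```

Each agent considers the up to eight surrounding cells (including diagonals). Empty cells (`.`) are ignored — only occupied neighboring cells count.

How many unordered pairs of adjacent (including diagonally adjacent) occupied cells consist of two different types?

Scan each occupied cell's neighbors to the right and below (and the two forward diagonals) so each pair is counted once.
Row 1: A(1,4)–A(1,5)= A(1,4)–B(2,4)≠ A(1,4)–B(2,5)≠ A(1,4)–A(2,3)= A(1,5)–B(1,6)≠ A(1,5)–B(2,5)≠ A(1,5)–B(2,6)≠ A(1,5)–B(2,4)≠ B(1,6)–A(1,7)≠ B(1,6)–B(2,6)= B(1,6)–B(2,7)= B(1,6)–B(2,5)= A(1,7)–B(2,7)≠ A(1,7)–B(2,6)≠  → 9/14 unlike.
Row 2: A(2,2)–A(2,3)= A(2,2)–B(3,2)≠ A(2,2)–A(3,3)= A(2,2)–A(3,1)= A(2,3)–B(2,4)≠ A(2,3)–A(3,3)= A(2,3)–B(3,4)≠ A(2,3)–B(3,2)≠ B(2,4)–B(2,5)= B(2,4)–B(3,4)= B(2,4)–A(3,3)≠ B(2,5)–B(2,6)= B(2,5)–B(3,6)= B(2,5)–B(3,4)= B(2,6)–B(2,7)= B(2,6)–B(3,6)= B(2,6)–B(3,7)= B(2,7)–B(3,7)= B(2,7)–B(3,6)=  → 5/19 unlike.
Row 3: A(3,1)–B(3,2)≠ B(3,2)–A(3,3)≠ B(3,2)–A(4,3)≠ A(3,3)–B(3,4)≠ A(3,3)–A(4,3)= A(3,3)–A(4,4)= B(3,4)–A(4,4)≠ B(3,4)–A(4,3)≠ B(3,6)–B(3,7)= B(3,6)–A(4,6)≠ B(3,7)–A(4,6)≠  → 8/11 unlike.
Row 4: A(4,3)–A(4,4)=  → 0/1 unlike.
Total adjacent occupied pairs: 45; unlike-type pairs: 22.

22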